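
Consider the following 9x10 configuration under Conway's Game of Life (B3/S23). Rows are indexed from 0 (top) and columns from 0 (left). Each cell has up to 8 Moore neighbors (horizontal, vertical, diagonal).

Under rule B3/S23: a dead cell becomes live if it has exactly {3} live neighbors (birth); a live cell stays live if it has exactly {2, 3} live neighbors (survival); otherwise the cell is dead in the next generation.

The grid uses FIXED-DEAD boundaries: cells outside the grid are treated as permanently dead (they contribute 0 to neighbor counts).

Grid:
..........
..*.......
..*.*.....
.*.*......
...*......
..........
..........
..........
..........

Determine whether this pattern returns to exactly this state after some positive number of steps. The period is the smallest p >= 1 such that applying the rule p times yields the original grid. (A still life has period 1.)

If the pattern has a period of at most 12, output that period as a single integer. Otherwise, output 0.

Simulating and comparing each generation to the original:
Gen 0 (original, given above): 6 live cells
Gen 1: 6 live cells, differs from original
Gen 2: 6 live cells, MATCHES original -> period = 2

Answer: 2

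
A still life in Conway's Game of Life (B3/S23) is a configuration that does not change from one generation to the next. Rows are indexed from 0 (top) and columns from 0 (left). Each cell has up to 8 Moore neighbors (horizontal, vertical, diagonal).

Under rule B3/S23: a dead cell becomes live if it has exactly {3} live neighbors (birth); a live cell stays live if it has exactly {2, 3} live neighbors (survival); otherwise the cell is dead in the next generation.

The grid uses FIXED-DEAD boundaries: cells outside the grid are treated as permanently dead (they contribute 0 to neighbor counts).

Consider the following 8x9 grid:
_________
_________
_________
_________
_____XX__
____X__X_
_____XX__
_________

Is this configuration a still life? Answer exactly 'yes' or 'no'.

Answer: yes

Derivation:
Compute generation 1 and compare to generation 0 (given above):
Generation 1:
_________
_________
_________
_________
_____XX__
____X__X_
_____XX__
_________
The grids are IDENTICAL -> still life.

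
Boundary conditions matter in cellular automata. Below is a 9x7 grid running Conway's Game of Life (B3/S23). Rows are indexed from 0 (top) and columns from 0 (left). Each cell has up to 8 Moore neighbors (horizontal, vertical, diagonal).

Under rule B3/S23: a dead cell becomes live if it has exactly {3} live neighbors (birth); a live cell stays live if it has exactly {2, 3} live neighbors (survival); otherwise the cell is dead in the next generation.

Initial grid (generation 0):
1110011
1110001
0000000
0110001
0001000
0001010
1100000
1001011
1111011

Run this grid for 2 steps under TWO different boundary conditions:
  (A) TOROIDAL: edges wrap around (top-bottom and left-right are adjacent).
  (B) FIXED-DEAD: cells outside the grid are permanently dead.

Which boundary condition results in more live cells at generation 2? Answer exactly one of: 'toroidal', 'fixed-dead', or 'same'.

Under TOROIDAL boundary, generation 2:
0001100
0000010
0000000
0001000
0010100
0010110
0110011
0101001
0001000
Population = 17

Under FIXED-DEAD boundary, generation 2:
0000011
1000011
0000000
0001000
0010100
0010100
0110001
0001000
0111011
Population = 19

Comparison: toroidal=17, fixed-dead=19 -> fixed-dead

Answer: fixed-dead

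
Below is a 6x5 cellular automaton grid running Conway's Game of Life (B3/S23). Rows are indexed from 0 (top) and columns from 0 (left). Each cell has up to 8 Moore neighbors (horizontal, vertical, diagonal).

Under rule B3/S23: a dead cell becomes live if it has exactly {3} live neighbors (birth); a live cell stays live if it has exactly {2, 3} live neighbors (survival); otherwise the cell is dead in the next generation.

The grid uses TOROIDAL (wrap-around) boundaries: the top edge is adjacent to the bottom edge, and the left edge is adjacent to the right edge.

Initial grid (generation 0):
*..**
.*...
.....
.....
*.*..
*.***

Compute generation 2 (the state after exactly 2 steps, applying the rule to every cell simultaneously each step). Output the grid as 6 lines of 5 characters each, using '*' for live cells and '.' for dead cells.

Simulating step by step:
Generation 0 (given above): 10 live cells
Generation 1: 5 live cells
.....
*...*
.....
.....
*.*..
..*..
Generation 2: 2 live cells
(generation 2 grid is the final answer)

Answer: .....
.....
.....
.....
.*...
.*...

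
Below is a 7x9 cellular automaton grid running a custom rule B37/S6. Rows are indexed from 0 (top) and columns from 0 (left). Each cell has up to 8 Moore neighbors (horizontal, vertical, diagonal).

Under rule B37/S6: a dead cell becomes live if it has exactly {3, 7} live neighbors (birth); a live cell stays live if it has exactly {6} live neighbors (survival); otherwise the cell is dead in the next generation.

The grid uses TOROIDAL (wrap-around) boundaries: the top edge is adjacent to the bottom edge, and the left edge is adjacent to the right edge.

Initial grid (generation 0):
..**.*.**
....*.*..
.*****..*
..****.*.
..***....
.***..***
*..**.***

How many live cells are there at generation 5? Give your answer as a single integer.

Simulating step by step:
Generation 0 (given above): 33 live cells
Generation 1: 13 live cells
*........
**......*
...**..*.
..*...*..
..*.....*
...*.....
........*
Generation 2: 7 live cells
.*.......
.........
***.....*
.......*.
...*.....
.........
.........
Generation 3: 5 live cells
.........
..*......
.........
***.....*
.........
.........
.........
Generation 4: 4 live cells
.........
.........
*.*......
.........
**.......
.........
.........
Generation 5: 1 live cells
.........
.........
.........
*........
.........
.........
.........
Population at generation 5: 1

Answer: 1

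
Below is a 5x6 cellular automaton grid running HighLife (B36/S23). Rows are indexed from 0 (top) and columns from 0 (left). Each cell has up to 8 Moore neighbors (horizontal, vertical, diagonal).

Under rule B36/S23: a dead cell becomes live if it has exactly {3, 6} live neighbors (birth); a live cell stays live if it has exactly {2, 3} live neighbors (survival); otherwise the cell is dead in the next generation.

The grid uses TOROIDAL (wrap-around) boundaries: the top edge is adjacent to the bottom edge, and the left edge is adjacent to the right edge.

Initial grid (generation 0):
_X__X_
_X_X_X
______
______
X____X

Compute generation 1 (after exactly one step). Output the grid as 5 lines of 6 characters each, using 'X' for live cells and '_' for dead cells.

Simulating step by step:
Generation 0 (given above): 7 live cells
Generation 1: 8 live cells
(generation 1 grid is the final answer)

Answer: _XX_X_
X_X_X_
______
______
X____X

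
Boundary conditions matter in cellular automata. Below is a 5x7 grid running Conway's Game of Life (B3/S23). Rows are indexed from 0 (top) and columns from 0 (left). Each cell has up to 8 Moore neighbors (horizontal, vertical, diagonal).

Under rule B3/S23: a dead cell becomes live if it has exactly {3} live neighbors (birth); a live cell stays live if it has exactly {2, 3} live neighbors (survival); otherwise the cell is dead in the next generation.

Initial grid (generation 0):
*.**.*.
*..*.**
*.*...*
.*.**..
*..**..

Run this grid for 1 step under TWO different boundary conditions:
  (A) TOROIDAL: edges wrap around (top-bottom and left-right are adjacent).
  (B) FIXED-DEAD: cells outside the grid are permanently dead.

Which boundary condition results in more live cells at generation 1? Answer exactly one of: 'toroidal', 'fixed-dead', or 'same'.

Under TOROIDAL boundary, generation 1:
*.*..*.
...*.*.
..*....
.*..***
*....**
Population = 13

Under FIXED-DEAD boundary, generation 1:
.***.**
*..*.**
*.*...*
**..**.
..***..
Population = 19

Comparison: toroidal=13, fixed-dead=19 -> fixed-dead

Answer: fixed-dead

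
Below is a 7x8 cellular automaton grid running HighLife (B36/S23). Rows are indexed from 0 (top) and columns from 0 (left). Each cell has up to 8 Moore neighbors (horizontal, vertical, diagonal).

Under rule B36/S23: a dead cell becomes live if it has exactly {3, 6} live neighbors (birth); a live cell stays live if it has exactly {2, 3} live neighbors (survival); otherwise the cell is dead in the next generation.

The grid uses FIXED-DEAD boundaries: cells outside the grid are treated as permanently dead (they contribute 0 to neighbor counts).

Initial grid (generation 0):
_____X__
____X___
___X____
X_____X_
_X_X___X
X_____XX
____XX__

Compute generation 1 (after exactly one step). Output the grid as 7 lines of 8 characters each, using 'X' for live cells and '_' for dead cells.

Answer: ________
____X___
________
__X_____
XX_____X
____XXXX
_____XX_

Derivation:
Simulating step by step:
Generation 0 (given above): 13 live cells
Generation 1: 11 live cells
(generation 1 grid is the final answer)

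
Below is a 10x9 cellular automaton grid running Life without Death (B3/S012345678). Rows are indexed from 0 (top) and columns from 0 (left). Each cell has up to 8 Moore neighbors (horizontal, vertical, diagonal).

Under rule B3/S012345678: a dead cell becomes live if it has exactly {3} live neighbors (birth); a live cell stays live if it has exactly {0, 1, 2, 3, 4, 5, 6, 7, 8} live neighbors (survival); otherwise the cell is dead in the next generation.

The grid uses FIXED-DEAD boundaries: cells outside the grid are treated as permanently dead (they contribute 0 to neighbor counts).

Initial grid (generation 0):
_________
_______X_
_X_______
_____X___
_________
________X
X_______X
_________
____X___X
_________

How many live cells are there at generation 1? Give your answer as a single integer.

Answer: 8

Derivation:
Simulating step by step:
Generation 0 (given above): 8 live cells
Generation 1: 8 live cells
_________
_______X_
_X_______
_____X___
_________
________X
X_______X
_________
____X___X
_________
Population at generation 1: 8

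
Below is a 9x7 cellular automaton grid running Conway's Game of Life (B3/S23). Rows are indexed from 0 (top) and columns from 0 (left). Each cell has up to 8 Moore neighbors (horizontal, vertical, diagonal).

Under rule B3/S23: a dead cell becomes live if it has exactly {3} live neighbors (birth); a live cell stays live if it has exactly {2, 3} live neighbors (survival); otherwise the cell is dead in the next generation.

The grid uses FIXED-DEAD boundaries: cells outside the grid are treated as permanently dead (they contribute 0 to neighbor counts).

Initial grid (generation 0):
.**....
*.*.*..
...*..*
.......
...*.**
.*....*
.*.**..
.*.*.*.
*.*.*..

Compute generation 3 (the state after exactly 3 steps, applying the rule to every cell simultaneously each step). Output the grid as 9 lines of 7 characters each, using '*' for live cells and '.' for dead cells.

Simulating step by step:
Generation 0 (given above): 21 live cells
Generation 1: 24 live cells
.***...
..*....
...*...
....***
.....**
...*..*
**.***.
**...*.
.****..
Generation 2: 23 live cells
.***...
.*.....
...***.
....*.*
.......
..**..*
**.*.**
.....*.
*****..
Generation 3: 26 live cells
(generation 3 grid is the final answer)

Answer: .**....
.*.....
...***.
...**..
...*.*.
.******
.*.*.**
.....**
.****..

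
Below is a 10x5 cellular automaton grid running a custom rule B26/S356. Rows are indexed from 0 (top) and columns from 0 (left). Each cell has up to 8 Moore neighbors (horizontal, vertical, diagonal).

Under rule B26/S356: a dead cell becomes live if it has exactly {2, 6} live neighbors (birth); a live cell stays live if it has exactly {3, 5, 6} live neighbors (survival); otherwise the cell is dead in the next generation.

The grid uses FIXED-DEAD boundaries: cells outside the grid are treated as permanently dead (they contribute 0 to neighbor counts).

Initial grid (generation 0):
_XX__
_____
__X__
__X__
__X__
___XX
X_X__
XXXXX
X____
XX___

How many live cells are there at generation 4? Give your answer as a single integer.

Simulating step by step:
Generation 0 (given above): 17 live cells
Generation 1: 13 live cells
_____
___X_
_X_X_
_____
_X__X
___X_
___X_
XXXX_
_X__X
_____
Generation 2: 13 live cells
_____
____X
____X
XX_XX
__XX_
_____
X__X_
_X_X_
_X___
_____
Generation 3: 15 live cells
_____
___X_
XXX_X
____X
X_XX_
_X__X
_X__X
____X
X____
_____
Generation 4: 9 live cells
_____
X___X
_____
_____
___X_
_X___
X_X__
XX_X_
_____
_____
Population at generation 4: 9

Answer: 9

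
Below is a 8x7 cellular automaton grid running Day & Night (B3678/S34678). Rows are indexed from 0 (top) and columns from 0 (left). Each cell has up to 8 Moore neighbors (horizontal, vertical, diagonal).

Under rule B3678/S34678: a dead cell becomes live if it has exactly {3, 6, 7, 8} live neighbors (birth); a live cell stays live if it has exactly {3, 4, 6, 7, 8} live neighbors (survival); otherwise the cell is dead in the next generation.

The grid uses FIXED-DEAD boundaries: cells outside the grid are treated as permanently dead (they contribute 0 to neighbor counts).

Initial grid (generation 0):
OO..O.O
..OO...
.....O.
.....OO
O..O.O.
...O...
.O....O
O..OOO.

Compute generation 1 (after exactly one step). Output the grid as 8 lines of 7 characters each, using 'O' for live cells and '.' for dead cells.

Answer: ..OO...
.O..OO.
....O.O
.....OO
......O
..O.O..
..OO.O.
.......

Derivation:
Simulating step by step:
Generation 0 (given above): 19 live cells
Generation 1: 15 live cells
(generation 1 grid is the final answer)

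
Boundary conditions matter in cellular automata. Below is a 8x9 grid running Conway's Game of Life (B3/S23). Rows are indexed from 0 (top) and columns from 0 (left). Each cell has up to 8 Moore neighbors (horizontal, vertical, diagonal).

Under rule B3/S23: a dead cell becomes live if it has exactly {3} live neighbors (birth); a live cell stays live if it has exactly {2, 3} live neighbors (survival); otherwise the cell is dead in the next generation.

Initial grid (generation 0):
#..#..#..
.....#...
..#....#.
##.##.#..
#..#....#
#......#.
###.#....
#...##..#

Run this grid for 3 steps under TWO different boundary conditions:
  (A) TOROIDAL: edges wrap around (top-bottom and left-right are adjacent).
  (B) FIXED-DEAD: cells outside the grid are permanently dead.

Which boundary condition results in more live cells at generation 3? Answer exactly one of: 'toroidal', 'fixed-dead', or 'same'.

Answer: fixed-dead

Derivation:
Under TOROIDAL boundary, generation 3:
..##..#..
..##..#..
...#.##..
.#....#..
#......##
.........
.....#.##
#....##..
Population = 20

Under FIXED-DEAD boundary, generation 3:
...#.....
.###.###.
####.###.
#.....##.
##.......
##.......
.....##..
....#....
Population = 24

Comparison: toroidal=20, fixed-dead=24 -> fixed-dead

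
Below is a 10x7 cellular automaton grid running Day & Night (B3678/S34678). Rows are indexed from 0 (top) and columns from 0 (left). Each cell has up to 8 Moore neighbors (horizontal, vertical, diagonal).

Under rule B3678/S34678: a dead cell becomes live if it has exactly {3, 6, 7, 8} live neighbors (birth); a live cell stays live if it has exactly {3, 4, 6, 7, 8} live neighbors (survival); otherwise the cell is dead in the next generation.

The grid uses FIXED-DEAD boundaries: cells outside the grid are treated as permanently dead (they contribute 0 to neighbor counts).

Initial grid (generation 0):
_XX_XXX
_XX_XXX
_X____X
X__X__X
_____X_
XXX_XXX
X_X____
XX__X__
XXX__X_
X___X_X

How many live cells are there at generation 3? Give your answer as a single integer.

Answer: 30

Derivation:
Simulating step by step:
Generation 0 (given above): 34 live cells
Generation 1: 35 live cells
_XX_X_X
XXX_XXX
XX_XX_X
_____X_
X_XX_X_
_X_X_X_
XXX_X__
XX_X___
X__XXX_
_____X_
Generation 2: 31 live cells
XXX____
XX_XXXX
XX_XXXX
X____XX
_XX___X
__XX___
X___X__
X__X_X_
_XX_X__
_______
Generation 3: 30 live cells
XXXXXX_
_XXX__X
XX_XXX_
X__X__X
_XXX_X_
__XX___
_XX_X__
__XX___
___X___
_______
Population at generation 3: 30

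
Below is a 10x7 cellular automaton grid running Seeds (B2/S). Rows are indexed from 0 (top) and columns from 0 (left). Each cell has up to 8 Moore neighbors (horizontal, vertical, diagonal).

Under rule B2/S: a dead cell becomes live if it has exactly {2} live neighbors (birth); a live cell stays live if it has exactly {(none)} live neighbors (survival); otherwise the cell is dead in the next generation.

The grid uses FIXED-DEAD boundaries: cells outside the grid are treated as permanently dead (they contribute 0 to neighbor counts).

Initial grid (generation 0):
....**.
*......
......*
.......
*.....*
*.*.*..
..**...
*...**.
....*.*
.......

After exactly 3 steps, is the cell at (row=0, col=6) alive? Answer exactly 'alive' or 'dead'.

Answer: alive

Derivation:
Simulating step by step:
Generation 0 (given above): 16 live cells
Generation 1: 13 live cells
.......
....*.*
.......
.....**
...*.*.
.....*.
*......
.**...*
...*...
.....*.
Generation 2: 14 live cells
.....*.
.....*.
....*..
.......
.......
......*
..*..**
*..*...
.*..***
....*..
Generation 3: 11 live cells
....*.*
......*
.....*.
.......
.......
.......
.*.**..
.......
*.*....
...*..*

Cell (0,6) at generation 3: 1 -> alive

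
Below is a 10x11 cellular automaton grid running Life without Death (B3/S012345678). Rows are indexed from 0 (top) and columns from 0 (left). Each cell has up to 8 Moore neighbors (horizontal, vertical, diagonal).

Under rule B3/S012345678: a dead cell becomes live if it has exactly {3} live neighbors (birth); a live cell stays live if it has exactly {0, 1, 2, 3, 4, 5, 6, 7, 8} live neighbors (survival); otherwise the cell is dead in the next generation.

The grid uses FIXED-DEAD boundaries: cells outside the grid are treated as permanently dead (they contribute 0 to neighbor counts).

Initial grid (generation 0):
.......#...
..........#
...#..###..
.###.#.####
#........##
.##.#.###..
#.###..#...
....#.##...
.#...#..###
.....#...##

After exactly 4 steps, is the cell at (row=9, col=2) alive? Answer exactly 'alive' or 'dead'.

Simulating step by step:
Generation 0 (given above): 39 live cells
Generation 1: 55 live cells
.......#...
......#.#.#
...##.###.#
.#####.####
#...##...##
###.######.
#.###..#...
.##.#.##.#.
.#..##.####
.....#..###
Generation 2: 65 live cells
.......#...
.....##.#.#
...##.###.#
.#####.####
#...##...##
###.#######
#.###..#.#.
###.#.##.##
.#####.####
....#######
Generation 3: 69 live cells
......##...
....###.#.#
...##.###.#
.#####.####
#...##...##
###.#######
#.###..#.#.
###.#.##.##
######.####
..#.#######
Generation 4: 70 live cells
......##...
...####.#.#
...##.###.#
.#####.####
#...##...##
###.#######
#.###..#.#.
###.#.##.##
######.####
..#.#######

Cell (9,2) at generation 4: 1 -> alive

Answer: alive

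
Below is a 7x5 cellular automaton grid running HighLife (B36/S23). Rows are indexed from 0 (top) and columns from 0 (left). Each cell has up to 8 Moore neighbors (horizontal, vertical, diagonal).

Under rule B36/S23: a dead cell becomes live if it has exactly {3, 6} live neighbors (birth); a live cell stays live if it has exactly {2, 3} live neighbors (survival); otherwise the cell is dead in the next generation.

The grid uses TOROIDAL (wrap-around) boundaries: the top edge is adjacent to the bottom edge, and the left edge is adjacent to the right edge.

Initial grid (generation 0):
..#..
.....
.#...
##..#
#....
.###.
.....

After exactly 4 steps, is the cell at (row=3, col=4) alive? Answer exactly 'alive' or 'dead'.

Answer: alive

Derivation:
Simulating step by step:
Generation 0 (given above): 9 live cells
Generation 1: 8 live cells
.....
.....
.#...
.#..#
...#.
.##..
.#.#.
Generation 2: 9 live cells
.....
.....
#....
#.#..
##.#.
.#.#.
.#...
Generation 3: 8 live cells
.....
.....
.#...
#.#..
#..#.
.#..#
..#..
Generation 4: 12 live cells
.....
.....
.#...
#.#.#
#.##.
#####
.....

Cell (3,4) at generation 4: 1 -> alive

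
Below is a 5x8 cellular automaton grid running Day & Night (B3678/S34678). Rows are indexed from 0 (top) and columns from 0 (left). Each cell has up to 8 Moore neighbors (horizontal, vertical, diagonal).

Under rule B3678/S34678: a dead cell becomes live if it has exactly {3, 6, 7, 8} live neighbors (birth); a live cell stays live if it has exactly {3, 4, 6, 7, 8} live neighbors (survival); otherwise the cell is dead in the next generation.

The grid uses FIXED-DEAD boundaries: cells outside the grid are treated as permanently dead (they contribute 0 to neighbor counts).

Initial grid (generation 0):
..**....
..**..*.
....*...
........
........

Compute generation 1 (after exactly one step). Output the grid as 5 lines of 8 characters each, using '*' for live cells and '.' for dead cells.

Simulating step by step:
Generation 0 (given above): 6 live cells
Generation 1: 6 live cells
(generation 1 grid is the final answer)

Answer: ..**....
..***...
...*....
........
........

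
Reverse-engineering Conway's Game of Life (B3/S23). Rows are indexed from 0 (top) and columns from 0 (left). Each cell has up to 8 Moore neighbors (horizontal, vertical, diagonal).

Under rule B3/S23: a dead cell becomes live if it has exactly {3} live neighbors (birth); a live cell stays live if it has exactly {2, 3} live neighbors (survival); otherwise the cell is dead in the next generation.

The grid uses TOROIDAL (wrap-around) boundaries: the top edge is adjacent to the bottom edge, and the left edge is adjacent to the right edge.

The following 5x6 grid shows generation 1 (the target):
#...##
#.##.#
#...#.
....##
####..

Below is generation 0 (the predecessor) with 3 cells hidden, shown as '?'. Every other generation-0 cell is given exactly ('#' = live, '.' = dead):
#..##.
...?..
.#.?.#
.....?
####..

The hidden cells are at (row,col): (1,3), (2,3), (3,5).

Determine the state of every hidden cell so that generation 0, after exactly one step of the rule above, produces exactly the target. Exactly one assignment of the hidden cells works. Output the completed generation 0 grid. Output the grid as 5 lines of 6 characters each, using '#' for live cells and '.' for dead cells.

Answer: #..##.
...#..
.#...#
.....#
####..

Derivation:
Hidden generation-0 cells (in order): (1,3), (2,3), (3,5).
A hidden cell only influences target cells in its own 3x3 neighborhood. Try each of the 2^3 = 8 assignments, step the completed generation 0 forward once under B3/S23, and compare with the target:
  (1,3)=. (2,3)=. (3,5)=. -> step gives (0,3)='#' but target has '.' -> reject
  (1,3)=. (2,3)=. (3,5)=# -> step gives (0,3)='#' but target has '.' -> reject
  (1,3)=. (2,3)=# (3,5)=. -> step gives (0,3)='#' but target has '.' -> reject
  (1,3)=. (2,3)=# (3,5)=# -> step gives (0,3)='#' but target has '.' -> reject
  (1,3)=# (2,3)=. (3,5)=. -> step gives (2,0)='.' but target has '#' -> reject
  (1,3)=# (2,3)=. (3,5)=# -> step reproduces the target at every cell -> ACCEPT
  (1,3)=# (2,3)=# (3,5)=. -> step gives (1,2)='.' but target has '#' -> reject
  (1,3)=# (2,3)=# (3,5)=# -> step gives (1,2)='.' but target has '#' -> reject
Unique solution: (1,3)=live, (2,3)=dead, (3,5)=live.
Check: live-neighbor counts of every cell in the completed generation 0:
245433
323243
302131
544232
333344
Applying B3/S23 to generation 0 with these counts gives:
#...##
#.##.#
#...#.
....##
####..
which matches the target exactly.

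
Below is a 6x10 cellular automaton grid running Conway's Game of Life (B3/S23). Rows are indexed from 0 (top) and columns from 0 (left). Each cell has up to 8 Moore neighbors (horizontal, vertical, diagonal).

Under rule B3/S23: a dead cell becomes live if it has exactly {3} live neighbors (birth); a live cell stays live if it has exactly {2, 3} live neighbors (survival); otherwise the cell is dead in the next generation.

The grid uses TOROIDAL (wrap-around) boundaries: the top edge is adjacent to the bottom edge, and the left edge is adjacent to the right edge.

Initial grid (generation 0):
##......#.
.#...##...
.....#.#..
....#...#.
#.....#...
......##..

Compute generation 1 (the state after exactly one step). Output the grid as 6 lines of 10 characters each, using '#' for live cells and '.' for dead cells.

Answer: ##...#....
##...###..
....##.#..
.....###..
.....##...
##....##.#

Derivation:
Simulating step by step:
Generation 0 (given above): 14 live cells
Generation 1: 21 live cells
(generation 1 grid is the final answer)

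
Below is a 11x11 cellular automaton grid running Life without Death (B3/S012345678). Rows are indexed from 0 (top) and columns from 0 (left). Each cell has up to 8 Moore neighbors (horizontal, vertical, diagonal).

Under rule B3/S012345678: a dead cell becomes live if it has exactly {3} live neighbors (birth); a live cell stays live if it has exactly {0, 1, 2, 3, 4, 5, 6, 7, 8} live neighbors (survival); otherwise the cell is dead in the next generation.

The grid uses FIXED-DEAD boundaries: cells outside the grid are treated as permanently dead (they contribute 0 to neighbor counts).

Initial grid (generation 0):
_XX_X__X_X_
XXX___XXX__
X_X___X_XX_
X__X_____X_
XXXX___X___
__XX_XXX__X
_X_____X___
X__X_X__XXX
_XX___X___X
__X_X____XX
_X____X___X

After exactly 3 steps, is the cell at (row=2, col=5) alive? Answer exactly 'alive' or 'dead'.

Simulating step by step:
Generation 0 (given above): 49 live cells
Generation 1: 70 live cells
XXXXX_XX_X_
XXX__XXXX__
X_XX__X_XX_
X__X___X_X_
XXXX___XX__
X_XXXXXXX_X
_X_X_X_X__X
X__X_XXXXXX
_XX_XXX_X_X
__XXXX___XX
_X____X__XX
Generation 2: 82 live cells
XXXXX_XX_X_
XXX__XXXX__
X_XXXXX_XX_
X__XX_XX_X_
XXXX_X_XX__
X_XXXXXXX_X
XX_X_X_X__X
X__X_XXXXXX
_XX_XXX_X_X
__XXXX_XXXX
_XXXXXX__XX
Generation 3: 83 live cells
XXXXX_XX_X_
XXX__XXXX__
X_XXXXX_XX_
X__XX_XX_X_
XXXX_X_XX__
X_XXXXXXX_X
XX_X_X_X__X
X__X_XXXXXX
_XX_XXX_X_X
__XXXX_XXXX
_XXXXXXX_XX

Cell (2,5) at generation 3: 1 -> alive

Answer: alive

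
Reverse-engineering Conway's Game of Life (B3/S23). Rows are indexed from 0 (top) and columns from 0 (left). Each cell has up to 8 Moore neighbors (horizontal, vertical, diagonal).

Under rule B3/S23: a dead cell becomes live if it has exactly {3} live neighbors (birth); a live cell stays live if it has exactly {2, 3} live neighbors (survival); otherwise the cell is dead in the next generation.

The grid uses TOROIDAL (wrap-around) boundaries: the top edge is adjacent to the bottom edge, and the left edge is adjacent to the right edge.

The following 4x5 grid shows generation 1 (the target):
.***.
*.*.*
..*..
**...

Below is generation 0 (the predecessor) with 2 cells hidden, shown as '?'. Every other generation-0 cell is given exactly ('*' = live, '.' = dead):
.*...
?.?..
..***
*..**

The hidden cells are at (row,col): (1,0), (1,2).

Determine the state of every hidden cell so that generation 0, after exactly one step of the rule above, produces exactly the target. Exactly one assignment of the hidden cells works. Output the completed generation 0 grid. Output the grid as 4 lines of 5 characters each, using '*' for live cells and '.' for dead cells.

Answer: .*...
*.*..
..***
*..**

Derivation:
Hidden generation-0 cells (in order): (1,0), (1,2).
A hidden cell only influences target cells in its own 3x3 neighborhood. Try each of the 2^2 = 4 assignments, step the completed generation 0 forward once under B3/S23, and compare with the target:
  (1,0)=. (1,2)=. -> step gives (0,0)='*' but target has '.' -> reject
  (1,0)=. (1,2)=* -> step gives (0,0)='*' but target has '.' -> reject
  (1,0)=* (1,2)=. -> step gives (0,2)='.' but target has '*' -> reject
  (1,0)=* (1,2)=* -> step reproduces the target at every cell -> ACCEPT
Unique solution: (1,0)=live, (1,2)=live.
Check: live-neighbor counts of every cell in the completed generation 0:
43334
24343
44355
33444
Applying B3/S23 to generation 0 with these counts gives:
.***.
*.*.*
..*..
**...
which matches the target exactly.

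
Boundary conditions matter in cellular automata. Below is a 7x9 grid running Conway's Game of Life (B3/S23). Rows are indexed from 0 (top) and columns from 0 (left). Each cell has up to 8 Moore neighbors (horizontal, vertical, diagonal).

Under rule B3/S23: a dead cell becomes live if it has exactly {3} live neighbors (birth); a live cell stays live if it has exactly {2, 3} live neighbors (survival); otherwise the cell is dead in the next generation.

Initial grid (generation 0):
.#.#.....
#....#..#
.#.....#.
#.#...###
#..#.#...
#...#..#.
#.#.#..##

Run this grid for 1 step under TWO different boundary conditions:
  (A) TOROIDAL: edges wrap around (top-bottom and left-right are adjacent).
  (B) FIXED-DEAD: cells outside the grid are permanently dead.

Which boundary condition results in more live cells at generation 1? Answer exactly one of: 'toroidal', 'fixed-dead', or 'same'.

Answer: toroidal

Derivation:
Under TOROIDAL boundary, generation 1:
.####..#.
###.....#
.#.......
#.#...##.
#..###...
#...####.
#.#.#..#.
Population = 27

Under FIXED-DEAD boundary, generation 1:
.........
###......
##.......
#.#...###
#..###..#
#...#####
.#.#...##
Population = 25

Comparison: toroidal=27, fixed-dead=25 -> toroidal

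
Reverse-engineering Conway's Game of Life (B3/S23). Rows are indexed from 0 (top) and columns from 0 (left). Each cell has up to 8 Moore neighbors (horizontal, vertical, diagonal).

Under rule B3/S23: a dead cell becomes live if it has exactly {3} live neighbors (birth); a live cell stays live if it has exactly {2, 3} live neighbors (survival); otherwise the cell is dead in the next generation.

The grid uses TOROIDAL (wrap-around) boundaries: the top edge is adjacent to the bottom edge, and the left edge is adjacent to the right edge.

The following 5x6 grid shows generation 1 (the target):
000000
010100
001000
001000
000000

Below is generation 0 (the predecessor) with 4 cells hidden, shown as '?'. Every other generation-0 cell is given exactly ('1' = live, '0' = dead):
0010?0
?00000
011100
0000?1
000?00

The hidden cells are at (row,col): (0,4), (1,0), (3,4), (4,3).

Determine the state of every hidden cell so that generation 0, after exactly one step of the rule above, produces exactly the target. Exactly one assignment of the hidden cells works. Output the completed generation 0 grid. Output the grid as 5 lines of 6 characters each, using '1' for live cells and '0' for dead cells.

Answer: 001000
000000
011100
000001
000000

Derivation:
Hidden generation-0 cells (in order): (0,4), (1,0), (3,4), (4,3).
A hidden cell only influences target cells in its own 3x3 neighborhood. Try each of the 2^4 = 16 assignments, step the completed generation 0 forward once under B3/S23, and compare with the target:
  (0,4)=0 (1,0)=0 (3,4)=0 (4,3)=0 -> step reproduces the target at every cell -> ACCEPT
  (0,4)=0 (1,0)=0 (3,4)=0 (4,3)=1 -> step gives (3,2)='0' but target has '1' -> reject
  (0,4)=0 (1,0)=0 (3,4)=1 (4,3)=0 -> step gives (2,3)='1' but target has '0' -> reject
  (0,4)=0 (1,0)=0 (3,4)=1 (4,3)=1 -> step gives (2,3)='1' but target has '0' -> reject
  (0,4)=0 (1,0)=1 (3,4)=0 (4,3)=0 -> step gives (1,1)='0' but target has '1' -> reject
  (0,4)=0 (1,0)=1 (3,4)=0 (4,3)=1 -> step gives (1,1)='0' but target has '1' -> reject
  (0,4)=0 (1,0)=1 (3,4)=1 (4,3)=0 -> step gives (1,1)='0' but target has '1' -> reject
  (0,4)=0 (1,0)=1 (3,4)=1 (4,3)=1 -> step gives (1,1)='0' but target has '1' -> reject
  (0,4)=1 (1,0)=0 (3,4)=0 (4,3)=0 -> step gives (1,3)='0' but target has '1' -> reject
  (0,4)=1 (1,0)=0 (3,4)=0 (4,3)=1 -> step gives (0,3)='1' but target has '0' -> reject
  (0,4)=1 (1,0)=0 (3,4)=1 (4,3)=0 -> step gives (1,3)='0' but target has '1' -> reject
  (0,4)=1 (1,0)=0 (3,4)=1 (4,3)=1 -> step gives (0,3)='1' but target has '0' -> reject
  (0,4)=1 (1,0)=1 (3,4)=0 (4,3)=0 -> step gives (1,1)='0' but target has '1' -> reject
  (0,4)=1 (1,0)=1 (3,4)=0 (4,3)=1 -> step gives (0,3)='1' but target has '0' -> reject
  (0,4)=1 (1,0)=1 (3,4)=1 (4,3)=0 -> step gives (1,1)='0' but target has '1' -> reject
  (0,4)=1 (1,0)=1 (3,4)=1 (4,3)=1 -> step gives (0,3)='1' but target has '0' -> reject
Unique solution: (0,4)=dead, (1,0)=dead, (3,4)=dead, (4,3)=dead.
Check: live-neighbor counts of every cell in the completed generation 0:
010100
134310
212121
223220
111111
Applying B3/S23 to generation 0 with these counts gives:
000000
010100
001000
001000
000000
which matches the target exactly.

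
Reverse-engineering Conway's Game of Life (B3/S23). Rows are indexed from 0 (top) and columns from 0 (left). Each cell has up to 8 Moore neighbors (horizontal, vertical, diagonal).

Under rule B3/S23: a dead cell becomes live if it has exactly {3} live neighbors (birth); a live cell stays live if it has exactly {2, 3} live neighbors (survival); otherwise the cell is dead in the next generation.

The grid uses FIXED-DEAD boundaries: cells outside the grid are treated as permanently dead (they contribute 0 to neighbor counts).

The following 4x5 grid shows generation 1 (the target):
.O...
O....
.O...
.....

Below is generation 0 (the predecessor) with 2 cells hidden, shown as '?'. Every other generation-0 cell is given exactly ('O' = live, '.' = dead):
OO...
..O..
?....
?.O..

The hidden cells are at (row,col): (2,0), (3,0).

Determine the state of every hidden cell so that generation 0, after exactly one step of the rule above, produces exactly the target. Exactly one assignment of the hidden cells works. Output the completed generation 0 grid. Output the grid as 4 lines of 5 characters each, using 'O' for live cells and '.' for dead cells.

Hidden generation-0 cells (in order): (2,0), (3,0).
A hidden cell only influences target cells in its own 3x3 neighborhood. Try each of the 2^2 = 4 assignments, step the completed generation 0 forward once under B3/S23, and compare with the target:
  (2,0)=. (3,0)=. -> step gives (1,0)='.' but target has 'O' -> reject
  (2,0)=. (3,0)=O -> step gives (1,0)='.' but target has 'O' -> reject
  (2,0)=O (3,0)=. -> step reproduces the target at every cell -> ACCEPT
  (2,0)=O (3,0)=O -> step gives (2,1)='.' but target has 'O' -> reject
Unique solution: (2,0)=live, (3,0)=dead.
Check: live-neighbor counts of every cell in the completed generation 0:
12210
34110
03220
12010
Applying B3/S23 to generation 0 with these counts gives:
.O...
O....
.O...
.....
which matches the target exactly.

Answer: OO...
..O..
O....
..O..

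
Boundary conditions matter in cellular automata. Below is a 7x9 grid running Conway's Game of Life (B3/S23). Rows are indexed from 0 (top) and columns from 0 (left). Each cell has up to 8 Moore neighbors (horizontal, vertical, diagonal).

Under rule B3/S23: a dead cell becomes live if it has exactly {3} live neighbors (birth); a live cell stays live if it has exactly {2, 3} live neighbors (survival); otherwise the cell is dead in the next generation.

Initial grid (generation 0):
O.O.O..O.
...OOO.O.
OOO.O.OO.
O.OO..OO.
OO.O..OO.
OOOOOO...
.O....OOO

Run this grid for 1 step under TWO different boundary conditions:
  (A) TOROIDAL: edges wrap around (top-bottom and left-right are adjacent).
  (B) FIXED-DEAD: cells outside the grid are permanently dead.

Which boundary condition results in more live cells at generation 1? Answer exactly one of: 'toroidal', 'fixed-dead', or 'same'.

Under TOROIDAL boundary, generation 1:
OOO.O....
O......O.
O........
....O....
.......O.
...OOO...
......OO.
Population = 14

Under FIXED-DEAD boundary, generation 1:
....OOO..
O......OO
O.......O
....O...O
.......O.
...OOO..O
OO.OOOOO.
Population = 22

Comparison: toroidal=14, fixed-dead=22 -> fixed-dead

Answer: fixed-dead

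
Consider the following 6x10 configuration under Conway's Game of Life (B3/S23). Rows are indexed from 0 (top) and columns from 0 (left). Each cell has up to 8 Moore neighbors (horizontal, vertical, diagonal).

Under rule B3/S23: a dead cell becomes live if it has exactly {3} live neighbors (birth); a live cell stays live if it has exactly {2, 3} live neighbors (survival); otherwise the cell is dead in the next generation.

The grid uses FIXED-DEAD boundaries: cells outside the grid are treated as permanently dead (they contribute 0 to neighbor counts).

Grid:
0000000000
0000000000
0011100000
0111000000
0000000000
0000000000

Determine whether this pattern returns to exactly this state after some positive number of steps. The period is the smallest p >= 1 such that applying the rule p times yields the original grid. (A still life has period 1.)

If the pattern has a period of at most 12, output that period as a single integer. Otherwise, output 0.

Simulating and comparing each generation to the original:
Gen 0 (original, given above): 6 live cells
Gen 1: 6 live cells, differs from original
Gen 2: 6 live cells, MATCHES original -> period = 2

Answer: 2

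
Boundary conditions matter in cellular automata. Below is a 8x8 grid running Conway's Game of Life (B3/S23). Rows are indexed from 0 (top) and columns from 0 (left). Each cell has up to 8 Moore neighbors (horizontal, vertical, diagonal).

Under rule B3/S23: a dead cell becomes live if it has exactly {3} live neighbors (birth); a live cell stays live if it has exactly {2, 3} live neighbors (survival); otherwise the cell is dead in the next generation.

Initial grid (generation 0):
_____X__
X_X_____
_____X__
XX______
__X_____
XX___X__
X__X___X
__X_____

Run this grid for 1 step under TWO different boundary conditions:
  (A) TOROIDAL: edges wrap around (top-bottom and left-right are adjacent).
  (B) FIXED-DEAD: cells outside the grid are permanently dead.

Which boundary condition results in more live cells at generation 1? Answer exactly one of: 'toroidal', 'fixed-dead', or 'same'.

Under TOROIDAL boundary, generation 1:
_X______
________
X_______
_X______
__X_____
XXX____X
X_X____X
________
Population = 11

Under FIXED-DEAD boundary, generation 1:
________
________
X_______
_X______
__X_____
XXX_____
X_X_____
________
Population = 8

Comparison: toroidal=11, fixed-dead=8 -> toroidal

Answer: toroidal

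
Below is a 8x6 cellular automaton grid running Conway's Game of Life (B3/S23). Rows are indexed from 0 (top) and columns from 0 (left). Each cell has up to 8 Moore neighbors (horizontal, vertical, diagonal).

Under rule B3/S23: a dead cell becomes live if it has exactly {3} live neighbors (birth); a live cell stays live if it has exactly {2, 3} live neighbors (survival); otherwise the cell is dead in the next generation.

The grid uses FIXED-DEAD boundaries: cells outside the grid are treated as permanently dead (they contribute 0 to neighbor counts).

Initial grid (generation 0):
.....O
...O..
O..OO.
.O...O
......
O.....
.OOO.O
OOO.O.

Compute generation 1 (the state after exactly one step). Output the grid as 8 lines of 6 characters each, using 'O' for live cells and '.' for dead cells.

Answer: ......
...O..
..OOO.
....O.
......
.OO...
...OO.
O...O.

Derivation:
Simulating step by step:
Generation 0 (given above): 16 live cells
Generation 1: 11 live cells
(generation 1 grid is the final answer)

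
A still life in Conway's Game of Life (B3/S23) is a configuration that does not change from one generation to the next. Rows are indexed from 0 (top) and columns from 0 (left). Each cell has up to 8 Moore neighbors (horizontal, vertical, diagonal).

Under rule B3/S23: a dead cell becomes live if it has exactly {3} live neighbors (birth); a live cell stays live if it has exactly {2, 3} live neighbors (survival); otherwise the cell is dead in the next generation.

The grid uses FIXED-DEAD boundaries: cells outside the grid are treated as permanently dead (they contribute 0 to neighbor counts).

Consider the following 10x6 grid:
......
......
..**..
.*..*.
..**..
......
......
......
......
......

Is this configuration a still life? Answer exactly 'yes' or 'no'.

Answer: yes

Derivation:
Compute generation 1 and compare to generation 0 (given above):
Generation 1:
......
......
..**..
.*..*.
..**..
......
......
......
......
......
The grids are IDENTICAL -> still life.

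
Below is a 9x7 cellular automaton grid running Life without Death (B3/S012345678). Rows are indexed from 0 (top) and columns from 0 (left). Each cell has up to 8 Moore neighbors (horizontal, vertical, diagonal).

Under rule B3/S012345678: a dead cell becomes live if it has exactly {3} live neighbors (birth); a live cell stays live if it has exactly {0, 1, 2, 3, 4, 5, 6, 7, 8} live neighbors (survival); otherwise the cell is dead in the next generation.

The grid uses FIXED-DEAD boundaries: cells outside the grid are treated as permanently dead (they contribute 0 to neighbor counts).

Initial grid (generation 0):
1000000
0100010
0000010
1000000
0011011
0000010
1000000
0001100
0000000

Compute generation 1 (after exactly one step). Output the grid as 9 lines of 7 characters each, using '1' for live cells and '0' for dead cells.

Answer: 1000000
0100010
0000010
1000111
0011111
0000111
1000100
0001100
0000000

Derivation:
Simulating step by step:
Generation 0 (given above): 13 live cells
Generation 1: 20 live cells
(generation 1 grid is the final answer)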